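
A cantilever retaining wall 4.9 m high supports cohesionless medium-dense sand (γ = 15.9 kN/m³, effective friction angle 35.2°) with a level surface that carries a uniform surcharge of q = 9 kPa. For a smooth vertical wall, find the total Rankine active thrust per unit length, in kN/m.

K_a = tan²(45° − φ/2) = 0.2687.
Soil triangle: ½ K_a γ H² = 0.5×0.2687×15.9×4.9² = 51.29 kN/m.
Surcharge rectangle: K_a q H = 0.2687×9×4.9 = 11.85 kN/m.
Total = 51.29 + 11.85 = 63.14 kN/m.

63.1 kN/m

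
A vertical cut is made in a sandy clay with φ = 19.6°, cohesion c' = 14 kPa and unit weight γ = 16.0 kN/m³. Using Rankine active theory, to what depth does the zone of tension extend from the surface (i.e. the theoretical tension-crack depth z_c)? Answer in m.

2.48 m

K_a = tan²(45° − 19.6°/2) = 0.4976; √K_a = 0.7054.
The active pressure is zero where K_a γ z = 2c√K_a, so z_c = 2c/(γ√K_a) = 2×14/(16.0×0.7054) = 2.481 m.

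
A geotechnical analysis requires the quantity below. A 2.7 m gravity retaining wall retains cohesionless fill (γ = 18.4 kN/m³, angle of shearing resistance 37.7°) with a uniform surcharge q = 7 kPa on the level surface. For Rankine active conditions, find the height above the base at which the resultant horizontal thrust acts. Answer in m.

K_a = 0.2411.
Triangular part P₁ = ½K_aγH² = 16.17 at H/3 = 0.9000 m; rectangular part P₂ = K_a q H = 4.556 at H/2 = 1.350 m.
ȳ = (P₁·0.9000 + P₂·1.350)/(P₁+P₂) = 0.9989 m.

0.999 m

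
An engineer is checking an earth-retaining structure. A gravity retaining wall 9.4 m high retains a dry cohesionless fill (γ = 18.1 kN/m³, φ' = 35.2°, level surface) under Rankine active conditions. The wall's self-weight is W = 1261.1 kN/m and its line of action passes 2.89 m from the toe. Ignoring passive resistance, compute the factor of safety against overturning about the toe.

5.41

K_a = tan²(45° − 35.2°/2) = 0.2687.
P_a = ½K_aγH² = 0.5×0.2687×18.1×9.4² = 214.9 kN/m, acting at H/3 = 3.133 m above the base.
Overturning moment M_o = P_a × H/3 = 214.9 × 3.133 = 673.2.
Resisting moment M_r = W × 2.89 = 1261.1 × 2.89 = 3645.
FS_overturning = M_r/M_o = 3645/673.2 = 5.414.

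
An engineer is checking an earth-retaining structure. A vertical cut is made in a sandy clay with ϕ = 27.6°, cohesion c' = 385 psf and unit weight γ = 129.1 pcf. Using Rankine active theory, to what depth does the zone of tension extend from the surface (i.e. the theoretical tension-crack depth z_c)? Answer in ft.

9.85 ft

K_a = tan²(45° − 27.6°/2) = 0.3668; √K_a = 0.6056.
The active pressure is zero where K_a γ z = 2c√K_a, so z_c = 2c/(γ√K_a) = 2×385/(129.1×0.6056) = 9.848 ft.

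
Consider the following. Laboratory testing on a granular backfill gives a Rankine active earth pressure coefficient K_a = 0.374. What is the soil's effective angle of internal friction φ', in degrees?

K_a = tan²(45° − φ/2) ⇒ 45° − φ/2 = arctan(√0.374) = 31.45°.
φ = 2(45° − 31.45°) = 27.10°.

27.1°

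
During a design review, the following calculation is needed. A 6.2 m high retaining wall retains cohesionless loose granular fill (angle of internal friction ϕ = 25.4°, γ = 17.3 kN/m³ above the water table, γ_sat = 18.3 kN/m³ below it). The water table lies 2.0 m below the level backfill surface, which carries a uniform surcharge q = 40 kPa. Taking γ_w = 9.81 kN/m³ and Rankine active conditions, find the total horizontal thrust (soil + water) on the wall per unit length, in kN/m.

K_a = tan²(45° − φ/2) = 0.3996.
γ' = 18.3 − 9.81 = 8.490 kN/m³. h₂ = H − d_w = 4.2 m.
σ'_h: at surface K_a·q = 15.99; at WT K_a(q+γd_w) = 29.81; at base K_a(q+γd_w+γ'h₂) = 44.06 kPa.
P₁ = ½(15.99+29.81)×2.0 = 45.80; P₂ = ½(29.81+44.06)×4.2 = 155.1; P_w = ½γ_w h₂² = 86.52.
Total = 45.80+155.1+86.52 = 287.5 kN/m.

287 kN/m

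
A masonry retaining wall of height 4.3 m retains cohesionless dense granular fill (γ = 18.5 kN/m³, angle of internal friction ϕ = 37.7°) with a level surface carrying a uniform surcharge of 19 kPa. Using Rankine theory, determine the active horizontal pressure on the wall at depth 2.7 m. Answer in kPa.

K_a = (1 − sin φ)/(1 + sin φ) = 0.2411.
σ_v = γz + q = 18.5 × 2.7 + 19 = 68.95 kPa.
σ_h = K_a σ_v = 0.2411 × 68.95 = 16.62 kPa.

16.6 kPa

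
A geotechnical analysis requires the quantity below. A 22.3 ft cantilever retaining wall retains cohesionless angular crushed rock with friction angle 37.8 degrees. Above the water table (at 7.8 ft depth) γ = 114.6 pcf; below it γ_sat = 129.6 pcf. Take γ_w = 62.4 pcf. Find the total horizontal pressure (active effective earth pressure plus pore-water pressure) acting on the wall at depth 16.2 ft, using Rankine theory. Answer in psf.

874 psf

K_a = (1 − sin φ)/(1 + sin φ) = 0.2400.
γ' = 129.6 − 62.4 = 67.20 pcf.
Effective vertical stress at 16.2 ft: σ'_v = 114.6×7.8 + 67.20×8.40 = 1458 psf.
σ'_h = K_a σ'_v = 0.2400 × 1458 = 350.0 psf; u = γ_w × 8.40 = 524.2 psf.
Total σ_h = 350.0 + 524.2 = 874.2 psf.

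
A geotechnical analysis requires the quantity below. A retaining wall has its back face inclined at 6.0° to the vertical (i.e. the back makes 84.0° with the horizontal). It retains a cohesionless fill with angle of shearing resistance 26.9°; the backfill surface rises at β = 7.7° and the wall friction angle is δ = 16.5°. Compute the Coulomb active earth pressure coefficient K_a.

K_a = sin²(α+φ) / [sin²α · sin(α−δ) · (1 + √{sin(φ+δ)sin(φ−β) / (sin(α−δ)sin(α+β))})²].
With α = 84.0°, φ = 26.9°, δ = 16.5°, β = 7.7°: K_a = 0.4275.

0.428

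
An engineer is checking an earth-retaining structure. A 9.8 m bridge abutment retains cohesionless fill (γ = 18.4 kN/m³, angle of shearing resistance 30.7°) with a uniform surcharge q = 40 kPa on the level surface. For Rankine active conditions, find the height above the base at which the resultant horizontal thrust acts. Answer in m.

K_a = 0.3240.
Triangular part P₁ = ½K_aγH² = 286.3 at H/3 = 3.267 m; rectangular part P₂ = K_a q H = 127.0 at H/2 = 4.900 m.
ȳ = (P₁·3.267 + P₂·4.900)/(P₁+P₂) = 3.769 m.

3.77 m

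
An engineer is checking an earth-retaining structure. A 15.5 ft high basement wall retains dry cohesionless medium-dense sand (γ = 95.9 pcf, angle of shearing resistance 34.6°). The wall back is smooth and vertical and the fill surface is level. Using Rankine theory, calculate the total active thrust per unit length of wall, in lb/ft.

3180 lb/ft

K_a = tan²(45° − φ/2) = 0.2756.
P_a = ½ K_a γ H² = 0.5 × 0.2756 × 95.9 × 15.5² = 3175 lb/ft.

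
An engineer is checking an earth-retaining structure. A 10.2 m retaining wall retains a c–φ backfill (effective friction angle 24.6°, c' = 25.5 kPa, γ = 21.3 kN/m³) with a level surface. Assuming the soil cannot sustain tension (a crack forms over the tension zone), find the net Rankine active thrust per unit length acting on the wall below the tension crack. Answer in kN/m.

184 kN/m

K_a = 0.4121; √K_a = 0.6420.
Tension-crack depth z_c = 2c/(γ√K_a) = 2×25.5/(21.3×0.6420) = 3.730 m.
σ_a at base = K_a γ H − 2c√K_a = 0.4121×21.3×10.2 − 2×25.5×0.6420 = 56.80 kPa.
P_a = ½ × 56.80 × (H − z_c) = 0.5×56.80×6.470 = 183.8 kN/m.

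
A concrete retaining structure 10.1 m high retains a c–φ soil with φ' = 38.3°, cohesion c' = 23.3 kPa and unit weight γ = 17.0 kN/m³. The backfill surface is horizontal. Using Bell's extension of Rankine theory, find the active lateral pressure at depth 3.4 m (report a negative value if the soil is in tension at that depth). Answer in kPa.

-9.01 kPa

K_a = (1 − sin φ)/(1 + sin φ) = 0.2347.
σ_a = K_a γ z − 2c√K_a = 0.2347×17.0×3.4 − 2×23.3×0.4845 = -9.010 kPa.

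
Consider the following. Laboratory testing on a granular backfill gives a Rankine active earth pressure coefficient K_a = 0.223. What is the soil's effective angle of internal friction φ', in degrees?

39.4°

K_a = tan²(45° − φ/2) ⇒ 45° − φ/2 = arctan(√0.223) = 25.28°.
φ = 2(45° − 25.28°) = 39.44°.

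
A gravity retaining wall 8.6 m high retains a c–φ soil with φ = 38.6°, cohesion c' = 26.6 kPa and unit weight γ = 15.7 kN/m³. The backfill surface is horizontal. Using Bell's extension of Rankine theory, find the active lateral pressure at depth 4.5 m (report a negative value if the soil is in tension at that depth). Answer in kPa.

K_a = (1 − sin φ)/(1 + sin φ) = 0.2316.
σ_a = K_a γ z − 2c√K_a = 0.2316×15.7×4.5 − 2×26.6×0.4813 = -9.240 kPa.

-9.24 kPa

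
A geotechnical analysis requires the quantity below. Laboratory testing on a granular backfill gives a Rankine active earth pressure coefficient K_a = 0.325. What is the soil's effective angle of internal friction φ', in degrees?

30.6°

K_a = tan²(45° − φ/2) ⇒ 45° − φ/2 = arctan(√0.325) = 29.69°.
φ = 2(45° − 29.69°) = 30.63°.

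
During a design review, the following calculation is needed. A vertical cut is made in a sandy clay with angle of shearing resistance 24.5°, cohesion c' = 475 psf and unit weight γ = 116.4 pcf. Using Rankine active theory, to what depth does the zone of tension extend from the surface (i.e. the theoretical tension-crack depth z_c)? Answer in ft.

K_a = tan²(45° − 24.5°/2) = 0.4137; √K_a = 0.6432.
The active pressure is zero where K_a γ z = 2c√K_a, so z_c = 2c/(γ√K_a) = 2×475/(116.4×0.6432) = 12.69 ft.

12.7 ft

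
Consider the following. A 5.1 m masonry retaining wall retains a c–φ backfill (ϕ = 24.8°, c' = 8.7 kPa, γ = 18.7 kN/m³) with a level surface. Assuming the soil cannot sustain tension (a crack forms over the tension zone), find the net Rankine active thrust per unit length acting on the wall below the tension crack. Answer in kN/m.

50.8 kN/m

K_a = 0.4090; √K_a = 0.6395.
Tension-crack depth z_c = 2c/(γ√K_a) = 2×8.7/(18.7×0.6395) = 1.455 m.
σ_a at base = K_a γ H − 2c√K_a = 0.4090×18.7×5.1 − 2×8.7×0.6395 = 27.88 kPa.
P_a = ½ × 27.88 × (H − z_c) = 0.5×27.88×3.645 = 50.81 kN/m.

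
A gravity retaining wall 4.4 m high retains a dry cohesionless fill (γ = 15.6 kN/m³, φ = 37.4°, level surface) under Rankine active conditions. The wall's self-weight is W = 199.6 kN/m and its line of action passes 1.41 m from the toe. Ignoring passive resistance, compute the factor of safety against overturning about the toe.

5.20

K_a = tan²(45° − 37.4°/2) = 0.2443.
P_a = ½K_aγH² = 0.5×0.2443×15.6×4.4² = 36.89 kN/m, acting at H/3 = 1.467 m above the base.
Overturning moment M_o = P_a × H/3 = 36.89 × 1.467 = 54.10.
Resisting moment M_r = W × 1.41 = 199.6 × 1.41 = 281.4.
FS_overturning = M_r/M_o = 281.4/54.10 = 5.202.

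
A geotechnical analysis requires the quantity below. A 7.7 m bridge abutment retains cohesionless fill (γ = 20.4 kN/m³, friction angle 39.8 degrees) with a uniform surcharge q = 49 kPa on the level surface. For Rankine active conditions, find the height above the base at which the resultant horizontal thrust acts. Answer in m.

K_a = 0.2194.
Triangular part P₁ = ½K_aγH² = 132.7 at H/3 = 2.567 m; rectangular part P₂ = K_a q H = 82.79 at H/2 = 3.850 m.
ȳ = (P₁·2.567 + P₂·3.850)/(P₁+P₂) = 3.060 m.

3.06 m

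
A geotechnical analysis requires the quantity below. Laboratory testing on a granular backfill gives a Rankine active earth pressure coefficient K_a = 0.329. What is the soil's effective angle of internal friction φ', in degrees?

30.3°

K_a = tan²(45° − φ/2) ⇒ 45° − φ/2 = arctan(√0.329) = 29.84°.
φ = 2(45° − 29.84°) = 30.32°.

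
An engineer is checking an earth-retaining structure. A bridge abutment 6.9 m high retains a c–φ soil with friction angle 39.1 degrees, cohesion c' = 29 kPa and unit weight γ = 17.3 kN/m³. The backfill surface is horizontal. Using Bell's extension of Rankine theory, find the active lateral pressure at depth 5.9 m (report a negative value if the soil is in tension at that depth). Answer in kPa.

-4.49 kPa

K_a = (1 − sin φ)/(1 + sin φ) = 0.2265.
σ_a = K_a γ z − 2c√K_a = 0.2265×17.3×5.9 − 2×29×0.4759 = -4.485 kPa.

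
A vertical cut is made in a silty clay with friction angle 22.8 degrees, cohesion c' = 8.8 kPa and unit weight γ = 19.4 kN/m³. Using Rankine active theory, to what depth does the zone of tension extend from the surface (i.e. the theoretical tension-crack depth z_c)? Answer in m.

K_a = tan²(45° − 22.8°/2) = 0.4414; √K_a = 0.6644.
The active pressure is zero where K_a γ z = 2c√K_a, so z_c = 2c/(γ√K_a) = 2×8.8/(19.4×0.6644) = 1.365 m.

1.37 m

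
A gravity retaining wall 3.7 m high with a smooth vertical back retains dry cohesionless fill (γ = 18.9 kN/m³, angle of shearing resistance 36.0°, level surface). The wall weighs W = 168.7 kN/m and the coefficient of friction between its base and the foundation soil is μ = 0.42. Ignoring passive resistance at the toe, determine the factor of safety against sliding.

K_a = tan²(45° − 36.0°/2) = 0.2596.
P_a = ½K_aγH² = 0.5×0.2596×18.9×3.7² = 33.59 kN/m, acting at H/3 = 1.233 m above the base.
FS_sliding = μW / P_a = 0.42×168.7 / 33.59 = 2.110.

2.11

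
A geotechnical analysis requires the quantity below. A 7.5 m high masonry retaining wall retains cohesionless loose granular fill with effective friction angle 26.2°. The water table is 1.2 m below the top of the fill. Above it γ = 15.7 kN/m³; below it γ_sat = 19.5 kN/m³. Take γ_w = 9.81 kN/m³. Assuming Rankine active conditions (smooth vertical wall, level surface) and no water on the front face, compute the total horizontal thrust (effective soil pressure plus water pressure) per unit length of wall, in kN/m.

320 kN/m

K_a = tan²(45° − φ/2) = 0.3874.
γ' = 19.5 − 9.81 = 9.690 kN/m³. Depth below WT = 6.3 m.
σ'_h at WT = K_a γ d_w = 7.299 kPa; at base = 7.299 + K_a γ' × 6.3 = 30.95 kPa.
P₁ (0–1.2 m) = ½×7.299×1.2 = 4.380. P₂ (1.2–7.5 m) = ½(7.299+30.95)×6.3 = 120.5.
P_w = ½ γ_w h₂² = 0.5×9.81×6.3² = 194.7. Total = 4.380+120.5+194.7 = 319.5 kN/m.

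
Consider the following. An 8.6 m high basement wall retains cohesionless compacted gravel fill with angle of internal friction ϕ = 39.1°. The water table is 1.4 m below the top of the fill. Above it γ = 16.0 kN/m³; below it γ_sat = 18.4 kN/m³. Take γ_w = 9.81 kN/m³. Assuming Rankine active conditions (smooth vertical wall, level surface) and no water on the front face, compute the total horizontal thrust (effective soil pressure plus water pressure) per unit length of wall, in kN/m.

345 kN/m

K_a = tan²(45° − φ/2) = 0.2265.
γ' = 18.4 − 9.81 = 8.590 kN/m³. Depth below WT = 7.2 m.
σ'_h at WT = K_a γ d_w = 5.073 kPa; at base = 5.073 + K_a γ' × 7.2 = 19.08 kPa.
P₁ (0–1.4 m) = ½×5.073×1.4 = 3.551. P₂ (1.4–8.6 m) = ½(5.073+19.08)×7.2 = 86.96.
P_w = ½ γ_w h₂² = 0.5×9.81×7.2² = 254.3. Total = 3.551+86.96+254.3 = 344.8 kN/m.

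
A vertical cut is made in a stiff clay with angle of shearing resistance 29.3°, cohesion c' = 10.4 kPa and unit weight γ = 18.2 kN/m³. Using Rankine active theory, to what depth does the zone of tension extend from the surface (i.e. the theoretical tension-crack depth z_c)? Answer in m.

1.95 m

K_a = tan²(45° − 29.3°/2) = 0.3428; √K_a = 0.5855.
The active pressure is zero where K_a γ z = 2c√K_a, so z_c = 2c/(γ√K_a) = 2×10.4/(18.2×0.5855) = 1.952 m.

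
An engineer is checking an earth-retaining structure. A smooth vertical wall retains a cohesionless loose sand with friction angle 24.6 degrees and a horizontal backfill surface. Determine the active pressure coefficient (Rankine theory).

0.412

K_a = (1 − sin φ)/(1 + sin φ) = (1 − sin 24.6°)/(1 + sin 24.6°) = 0.4121.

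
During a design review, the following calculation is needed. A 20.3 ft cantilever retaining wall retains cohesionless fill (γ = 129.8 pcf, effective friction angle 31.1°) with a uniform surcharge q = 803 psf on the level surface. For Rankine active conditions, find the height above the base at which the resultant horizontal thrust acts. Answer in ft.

K_a = 0.3188.
Triangular part P₁ = ½K_aγH² = 8526 at H/3 = 6.767 ft; rectangular part P₂ = K_a q H = 5197 at H/2 = 10.15 ft.
ȳ = (P₁·6.767 + P₂·10.15)/(P₁+P₂) = 8.048 ft.

8.05 ft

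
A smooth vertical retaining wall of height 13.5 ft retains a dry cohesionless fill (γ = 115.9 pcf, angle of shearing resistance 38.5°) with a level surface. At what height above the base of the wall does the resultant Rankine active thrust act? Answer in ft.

4.50 ft

K_a = 0.2327.
The pressure distribution is triangular, so the resultant acts at H/3 above the base = 13.5/3 = 4.500 ft.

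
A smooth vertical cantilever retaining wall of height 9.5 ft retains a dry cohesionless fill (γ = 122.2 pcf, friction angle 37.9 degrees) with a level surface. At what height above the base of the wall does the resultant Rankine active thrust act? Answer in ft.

K_a = 0.2389.
The pressure distribution is triangular, so the resultant acts at H/3 above the base = 9.5/3 = 3.167 ft.

3.17 ft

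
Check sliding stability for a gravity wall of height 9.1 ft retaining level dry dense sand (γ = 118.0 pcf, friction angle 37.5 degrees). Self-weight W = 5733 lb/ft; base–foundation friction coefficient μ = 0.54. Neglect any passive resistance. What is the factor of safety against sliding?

2.61

K_a = tan²(45° − 37.5°/2) = 0.2432.
P_a = ½K_aγH² = 0.5×0.2432×118.0×9.1² = 1188 lb/ft, acting at H/3 = 3.033 ft above the base.
FS_sliding = μW / P_a = 0.54×5733 / 1188 = 2.605.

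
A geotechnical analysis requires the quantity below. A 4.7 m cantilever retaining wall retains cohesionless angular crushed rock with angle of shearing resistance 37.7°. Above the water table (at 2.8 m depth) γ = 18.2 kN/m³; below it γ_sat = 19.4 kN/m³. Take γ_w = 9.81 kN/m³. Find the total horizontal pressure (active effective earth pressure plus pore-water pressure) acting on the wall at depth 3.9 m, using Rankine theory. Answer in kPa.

25.6 kPa

K_a = (1 − sin φ)/(1 + sin φ) = 0.2411.
γ' = 19.4 − 9.81 = 9.590 kN/m³.
Effective vertical stress at 3.9 m: σ'_v = 18.2×2.8 + 9.590×1.10 = 61.51 kPa.
σ'_h = K_a σ'_v = 0.2411 × 61.51 = 14.83 kPa; u = γ_w × 1.10 = 10.79 kPa.
Total σ_h = 14.83 + 10.79 = 25.62 kPa.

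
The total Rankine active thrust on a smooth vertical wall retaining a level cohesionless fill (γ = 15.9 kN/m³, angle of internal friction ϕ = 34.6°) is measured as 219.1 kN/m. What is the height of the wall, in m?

10.00 m

K_a = 0.2756. P_a = ½ K_a γ H² ⇒ H = √(2P_a/(K_a γ)).
H = √(2×219.1/(0.2756×15.9)) = 9.999 m.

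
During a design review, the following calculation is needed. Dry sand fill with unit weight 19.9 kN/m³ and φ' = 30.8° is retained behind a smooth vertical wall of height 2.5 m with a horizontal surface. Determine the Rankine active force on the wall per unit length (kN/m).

20.1 kN/m

K_a = tan²(45° − φ/2) = 0.3227.
P_a = ½ K_a γ H² = 0.5 × 0.3227 × 19.9 × 2.5² = 20.07 kN/m.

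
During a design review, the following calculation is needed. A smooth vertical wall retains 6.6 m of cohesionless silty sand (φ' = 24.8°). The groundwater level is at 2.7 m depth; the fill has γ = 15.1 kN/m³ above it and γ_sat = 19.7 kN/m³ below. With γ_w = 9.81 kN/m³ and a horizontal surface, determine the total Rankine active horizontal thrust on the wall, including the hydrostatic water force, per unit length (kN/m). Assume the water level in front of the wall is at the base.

193 kN/m

K_a = tan²(45° − φ/2) = 0.4090.
γ' = 19.7 − 9.81 = 9.890 kN/m³. Depth below WT = 3.9 m.
σ'_h at WT = K_a γ d_w = 16.67 kPa; at base = 16.67 + K_a γ' × 3.9 = 32.45 kPa.
P₁ (0–2.7 m) = ½×16.67×2.7 = 22.51. P₂ (2.7–6.6 m) = ½(16.67+32.45)×3.9 = 95.79.
P_w = ½ γ_w h₂² = 0.5×9.81×3.9² = 74.61. Total = 22.51+95.79+74.61 = 192.9 kN/m.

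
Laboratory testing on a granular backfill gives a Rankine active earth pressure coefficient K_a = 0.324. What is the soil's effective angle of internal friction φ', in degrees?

30.7°

K_a = tan²(45° − φ/2) ⇒ 45° − φ/2 = arctan(√0.324) = 29.65°.
φ = 2(45° − 29.65°) = 30.70°.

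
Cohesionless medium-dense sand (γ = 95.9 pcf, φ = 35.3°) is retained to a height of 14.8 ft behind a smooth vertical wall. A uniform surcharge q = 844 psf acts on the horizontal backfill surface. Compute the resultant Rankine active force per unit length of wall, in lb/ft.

6150 lb/ft

K_a = tan²(45° − φ/2) = 0.2675.
Soil triangle: ½ K_a γ H² = 0.5×0.2675×95.9×14.8² = 2810 lb/ft.
Surcharge rectangle: K_a q H = 0.2675×844×14.8 = 3342 lb/ft.
Total = 2810 + 3342 = 6152 lb/ft.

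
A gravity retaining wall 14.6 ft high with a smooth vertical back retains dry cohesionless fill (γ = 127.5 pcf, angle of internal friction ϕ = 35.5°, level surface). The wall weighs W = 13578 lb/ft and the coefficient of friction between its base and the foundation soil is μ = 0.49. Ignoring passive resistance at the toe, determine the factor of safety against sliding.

K_a = tan²(45° − 35.5°/2) = 0.2653.
P_a = ½K_aγH² = 0.5×0.2653×127.5×14.6² = 3605 lb/ft, acting at H/3 = 4.867 ft above the base.
FS_sliding = μW / P_a = 0.49×13578 / 3605 = 1.846.

1.85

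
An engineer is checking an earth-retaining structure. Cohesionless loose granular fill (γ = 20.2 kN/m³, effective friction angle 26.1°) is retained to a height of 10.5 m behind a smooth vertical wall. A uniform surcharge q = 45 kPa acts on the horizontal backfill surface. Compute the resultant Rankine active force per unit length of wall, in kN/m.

617 kN/m

K_a = tan²(45° − φ/2) = 0.3889.
Soil triangle: ½ K_a γ H² = 0.5×0.3889×20.2×10.5² = 433.1 kN/m.
Surcharge rectangle: K_a q H = 0.3889×45×10.5 = 183.8 kN/m.
Total = 433.1 + 183.8 = 616.9 kN/m.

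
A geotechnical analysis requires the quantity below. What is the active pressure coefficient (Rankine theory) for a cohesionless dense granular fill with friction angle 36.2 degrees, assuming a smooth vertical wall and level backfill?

0.257

K_a = tan²(45° − φ/2) = tan²(26.90°) = 0.2574.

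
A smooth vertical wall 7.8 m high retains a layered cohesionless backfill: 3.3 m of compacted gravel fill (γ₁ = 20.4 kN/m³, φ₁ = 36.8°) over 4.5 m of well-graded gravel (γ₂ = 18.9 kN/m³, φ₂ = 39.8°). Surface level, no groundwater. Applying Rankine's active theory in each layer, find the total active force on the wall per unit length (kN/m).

K_a1 = tan²(45°−36.8°/2) = 0.2508; K_a2 = tan²(45°−39.8°/2) = 0.2194.
Layer 1: σ at base = K_a1 γ₁ h₁ = 16.88 kPa; P₁ = ½×16.88×3.3 = 27.85.
Layer 2: σ_v at top = γ₁h₁ = 67.32; σ_h top = K_a2×67.32 = 14.77; σ_h base = K_a2×(67.32+18.9×4.5) = 33.43.
P₂ = ½(14.77+33.43)×4.5 = 108.5. Total P_a = 27.85+108.5 = 136.3 kN/m.

136 kN/m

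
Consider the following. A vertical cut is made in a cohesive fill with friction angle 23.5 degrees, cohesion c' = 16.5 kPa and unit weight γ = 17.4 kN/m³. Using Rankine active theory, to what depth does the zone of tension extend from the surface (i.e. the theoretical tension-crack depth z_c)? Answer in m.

2.89 m

K_a = tan²(45° − 23.5°/2) = 0.4298; √K_a = 0.6556.
The active pressure is zero where K_a γ z = 2c√K_a, so z_c = 2c/(γ√K_a) = 2×16.5/(17.4×0.6556) = 2.893 m.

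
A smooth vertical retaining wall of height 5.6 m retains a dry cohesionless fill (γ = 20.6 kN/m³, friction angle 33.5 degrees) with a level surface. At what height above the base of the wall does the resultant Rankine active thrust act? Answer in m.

K_a = 0.2887.
The pressure distribution is triangular, so the resultant acts at H/3 above the base = 5.6/3 = 1.867 m.

1.87 m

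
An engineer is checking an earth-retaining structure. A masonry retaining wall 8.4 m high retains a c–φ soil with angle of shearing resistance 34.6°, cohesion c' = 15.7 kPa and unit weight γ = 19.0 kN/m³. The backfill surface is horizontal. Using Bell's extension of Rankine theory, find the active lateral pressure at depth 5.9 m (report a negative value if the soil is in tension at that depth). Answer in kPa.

K_a = (1 − sin φ)/(1 + sin φ) = 0.2756.
σ_a = K_a γ z − 2c√K_a = 0.2756×19.0×5.9 − 2×15.7×0.5250 = 14.41 kPa.

14.4 kPa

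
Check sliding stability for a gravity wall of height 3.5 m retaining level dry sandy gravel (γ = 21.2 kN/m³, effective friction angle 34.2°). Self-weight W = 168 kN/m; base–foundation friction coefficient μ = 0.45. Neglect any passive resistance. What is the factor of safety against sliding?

2.08

K_a = tan²(45° − 34.2°/2) = 0.2803.
P_a = ½K_aγH² = 0.5×0.2803×21.2×3.5² = 36.40 kN/m, acting at H/3 = 1.167 m above the base.
FS_sliding = μW / P_a = 0.45×168 / 36.40 = 2.077.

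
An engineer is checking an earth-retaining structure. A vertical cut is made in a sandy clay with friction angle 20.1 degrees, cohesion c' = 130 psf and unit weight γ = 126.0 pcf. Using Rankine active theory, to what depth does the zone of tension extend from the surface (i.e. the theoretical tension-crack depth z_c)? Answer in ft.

K_a = tan²(45° − 20.1°/2) = 0.4885; √K_a = 0.6989.
The active pressure is zero where K_a γ z = 2c√K_a, so z_c = 2c/(γ√K_a) = 2×130/(126.0×0.6989) = 2.952 ft.

2.95 ft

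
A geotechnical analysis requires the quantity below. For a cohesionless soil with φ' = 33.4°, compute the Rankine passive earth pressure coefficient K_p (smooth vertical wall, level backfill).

3.45

K_p = (1 + sin φ)/(1 − sin φ) = tan²(45° + 33.4°/2) = 3.449.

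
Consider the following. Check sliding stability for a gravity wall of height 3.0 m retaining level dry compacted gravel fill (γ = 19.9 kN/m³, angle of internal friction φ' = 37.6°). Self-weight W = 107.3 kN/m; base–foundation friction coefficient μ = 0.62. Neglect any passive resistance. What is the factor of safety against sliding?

3.07

K_a = tan²(45° − 37.6°/2) = 0.2421.
P_a = ½K_aγH² = 0.5×0.2421×19.9×3.0² = 21.68 kN/m, acting at H/3 = 1.000 m above the base.
FS_sliding = μW / P_a = 0.62×107.3 / 21.68 = 3.068.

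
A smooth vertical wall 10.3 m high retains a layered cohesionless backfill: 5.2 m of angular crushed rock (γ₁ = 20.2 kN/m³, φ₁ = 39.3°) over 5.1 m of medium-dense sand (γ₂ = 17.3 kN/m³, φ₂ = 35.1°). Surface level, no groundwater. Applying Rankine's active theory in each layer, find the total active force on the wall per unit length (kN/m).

267 kN/m

K_a1 = tan²(45°−39.3°/2) = 0.2245; K_a2 = tan²(45°−35.1°/2) = 0.2698.
Layer 1: σ at base = K_a1 γ₁ h₁ = 23.58 kPa; P₁ = ½×23.58×5.2 = 61.30.
Layer 2: σ_v at top = γ₁h₁ = 105.0; σ_h top = K_a2×105.0 = 28.34; σ_h base = K_a2×(105.0+17.3×5.1) = 52.15.
P₂ = ½(28.34+52.15)×5.1 = 205.3. Total P_a = 61.30+205.3 = 266.6 kN/m.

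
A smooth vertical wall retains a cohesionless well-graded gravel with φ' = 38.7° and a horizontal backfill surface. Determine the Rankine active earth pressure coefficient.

K_a = (1 − sin φ)/(1 + sin φ) = (1 − sin 38.7°)/(1 + sin 38.7°) = 0.2306.

0.231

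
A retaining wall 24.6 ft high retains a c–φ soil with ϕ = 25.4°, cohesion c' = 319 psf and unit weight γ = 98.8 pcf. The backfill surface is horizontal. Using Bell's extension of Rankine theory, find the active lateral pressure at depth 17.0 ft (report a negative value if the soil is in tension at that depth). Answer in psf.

K_a = (1 − sin φ)/(1 + sin φ) = 0.3996.
σ_a = K_a γ z − 2c√K_a = 0.3996×98.8×17.0 − 2×319×0.6322 = 267.9 psf.

268 psf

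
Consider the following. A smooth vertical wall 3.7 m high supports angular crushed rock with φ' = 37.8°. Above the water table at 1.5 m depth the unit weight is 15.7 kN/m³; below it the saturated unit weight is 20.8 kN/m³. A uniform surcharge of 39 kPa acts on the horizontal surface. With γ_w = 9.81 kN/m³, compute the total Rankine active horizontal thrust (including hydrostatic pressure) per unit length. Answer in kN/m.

81.4 kN/m

K_a = tan²(45° − φ/2) = 0.2400.
γ' = 20.8 − 9.81 = 10.99 kN/m³. h₂ = H − d_w = 2.2 m.
σ'_h: at surface K_a·q = 9.360; at WT K_a(q+γd_w) = 15.01; at base K_a(q+γd_w+γ'h₂) = 20.81 kPa.
P₁ = ½(9.360+15.01)×1.5 = 18.28; P₂ = ½(15.01+20.81)×2.2 = 39.41; P_w = ½γ_w h₂² = 23.74.
Total = 18.28+39.41+23.74 = 81.43 kN/m.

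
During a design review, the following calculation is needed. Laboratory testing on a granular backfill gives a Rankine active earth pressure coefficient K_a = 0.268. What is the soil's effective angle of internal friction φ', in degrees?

35.3°

K_a = tan²(45° − φ/2) ⇒ 45° − φ/2 = arctan(√0.268) = 27.37°.
φ = 2(45° − 27.37°) = 35.26°.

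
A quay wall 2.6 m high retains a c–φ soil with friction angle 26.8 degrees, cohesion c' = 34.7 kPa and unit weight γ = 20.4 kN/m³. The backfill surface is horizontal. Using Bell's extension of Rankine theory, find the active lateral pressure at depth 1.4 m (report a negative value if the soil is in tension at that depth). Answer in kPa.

K_a = (1 − sin φ)/(1 + sin φ) = 0.3785.
σ_a = K_a γ z − 2c√K_a = 0.3785×20.4×1.4 − 2×34.7×0.6152 = -31.89 kPa.

-31.9 kPa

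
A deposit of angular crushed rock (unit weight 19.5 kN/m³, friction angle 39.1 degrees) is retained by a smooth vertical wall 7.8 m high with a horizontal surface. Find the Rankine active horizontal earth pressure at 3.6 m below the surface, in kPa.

15.9 kPa

K_a = (1 − sin φ)/(1 + sin φ) = 0.2265.
σ_h = K_a γ z = 0.2265 × 19.5 × 3.6 = 15.90 kPa.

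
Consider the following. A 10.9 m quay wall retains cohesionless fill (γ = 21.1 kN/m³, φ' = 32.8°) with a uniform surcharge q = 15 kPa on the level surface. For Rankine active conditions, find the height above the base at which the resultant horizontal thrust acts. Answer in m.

K_a = 0.2973.
Triangular part P₁ = ½K_aγH² = 372.6 at H/3 = 3.633 m; rectangular part P₂ = K_a q H = 48.60 at H/2 = 5.450 m.
ȳ = (P₁·3.633 + P₂·5.450)/(P₁+P₂) = 3.843 m.

3.84 m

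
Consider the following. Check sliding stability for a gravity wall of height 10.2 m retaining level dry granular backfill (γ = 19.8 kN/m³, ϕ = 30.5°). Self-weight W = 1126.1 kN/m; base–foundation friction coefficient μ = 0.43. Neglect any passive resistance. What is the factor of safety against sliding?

1.44

K_a = tan²(45° − 30.5°/2) = 0.3267.
P_a = ½K_aγH² = 0.5×0.3267×19.8×10.2² = 336.5 kN/m, acting at H/3 = 3.400 m above the base.
FS_sliding = μW / P_a = 0.43×1126.1 / 336.5 = 1.439.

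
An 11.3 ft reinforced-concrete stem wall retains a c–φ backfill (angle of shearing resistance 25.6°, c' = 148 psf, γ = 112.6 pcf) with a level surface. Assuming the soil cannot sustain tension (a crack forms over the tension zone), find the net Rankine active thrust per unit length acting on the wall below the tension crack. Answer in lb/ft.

1130 lb/ft

K_a = 0.3966; √K_a = 0.6297.
Tension-crack depth z_c = 2c/(γ√K_a) = 2×148/(112.6×0.6297) = 4.174 ft.
σ_a at base = K_a γ H − 2c√K_a = 0.3966×112.6×11.3 − 2×148×0.6297 = 318.2 psf.
P_a = ½ × 318.2 × (H − z_c) = 0.5×318.2×7.126 = 1134 lb/ft.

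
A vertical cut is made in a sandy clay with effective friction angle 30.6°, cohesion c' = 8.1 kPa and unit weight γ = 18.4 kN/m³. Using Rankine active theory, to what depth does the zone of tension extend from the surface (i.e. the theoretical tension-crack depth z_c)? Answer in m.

1.54 m

K_a = tan²(45° − 30.6°/2) = 0.3253; √K_a = 0.5704.
The active pressure is zero where K_a γ z = 2c√K_a, so z_c = 2c/(γ√K_a) = 2×8.1/(18.4×0.5704) = 1.544 m.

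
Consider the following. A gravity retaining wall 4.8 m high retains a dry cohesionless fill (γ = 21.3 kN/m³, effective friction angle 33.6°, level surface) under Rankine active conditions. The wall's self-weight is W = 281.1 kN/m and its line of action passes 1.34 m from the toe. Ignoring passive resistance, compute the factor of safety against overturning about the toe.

3.34

K_a = tan²(45° − 33.6°/2) = 0.2875.
P_a = ½K_aγH² = 0.5×0.2875×21.3×4.8² = 70.55 kN/m, acting at H/3 = 1.600 m above the base.
Overturning moment M_o = P_a × H/3 = 70.55 × 1.600 = 112.9.
Resisting moment M_r = W × 1.34 = 281.1 × 1.34 = 376.7.
FS_overturning = M_r/M_o = 376.7/112.9 = 3.337.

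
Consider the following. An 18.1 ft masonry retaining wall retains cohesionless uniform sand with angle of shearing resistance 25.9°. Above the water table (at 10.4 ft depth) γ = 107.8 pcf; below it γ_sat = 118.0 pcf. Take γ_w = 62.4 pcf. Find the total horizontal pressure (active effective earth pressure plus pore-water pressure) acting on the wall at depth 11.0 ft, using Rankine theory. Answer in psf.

K_a = (1 − sin φ)/(1 + sin φ) = 0.3920.
γ' = 118.0 − 62.4 = 55.60 pcf.
Effective vertical stress at 11.0 ft: σ'_v = 107.8×10.4 + 55.60×0.600 = 1154 psf.
σ'_h = K_a σ'_v = 0.3920 × 1154 = 452.5 psf; u = γ_w × 0.600 = 37.44 psf.
Total σ_h = 452.5 + 37.44 = 490.0 psf.

490 psf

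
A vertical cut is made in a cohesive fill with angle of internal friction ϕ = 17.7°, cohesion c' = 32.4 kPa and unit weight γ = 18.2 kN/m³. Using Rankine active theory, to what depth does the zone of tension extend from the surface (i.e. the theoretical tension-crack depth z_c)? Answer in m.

4.87 m

K_a = tan²(45° − 17.7°/2) = 0.5337; √K_a = 0.7306.
The active pressure is zero where K_a γ z = 2c√K_a, so z_c = 2c/(γ√K_a) = 2×32.4/(18.2×0.7306) = 4.874 m.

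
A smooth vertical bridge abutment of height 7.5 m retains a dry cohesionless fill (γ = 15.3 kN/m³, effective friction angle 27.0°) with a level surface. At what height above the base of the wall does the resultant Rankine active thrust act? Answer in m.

K_a = 0.3755.
The pressure distribution is triangular, so the resultant acts at H/3 above the base = 7.5/3 = 2.500 m.

2.50 m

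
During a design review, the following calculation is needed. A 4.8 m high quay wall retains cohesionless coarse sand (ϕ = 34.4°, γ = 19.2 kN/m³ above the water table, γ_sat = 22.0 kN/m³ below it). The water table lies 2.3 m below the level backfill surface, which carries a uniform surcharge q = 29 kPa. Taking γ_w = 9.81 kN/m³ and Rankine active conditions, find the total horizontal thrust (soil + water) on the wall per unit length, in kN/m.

125 kN/m

K_a = tan²(45° − φ/2) = 0.2780.
γ' = 22.0 − 9.81 = 12.19 kN/m³. h₂ = H − d_w = 2.5 m.
σ'_h: at surface K_a·q = 8.061; at WT K_a(q+γd_w) = 20.34; at base K_a(q+γd_w+γ'h₂) = 28.81 kPa.
P₁ = ½(8.061+20.34)×2.3 = 32.66; P₂ = ½(20.34+28.81)×2.5 = 61.43; P_w = ½γ_w h₂² = 30.66.
Total = 32.66+61.43+30.66 = 124.7 kN/m.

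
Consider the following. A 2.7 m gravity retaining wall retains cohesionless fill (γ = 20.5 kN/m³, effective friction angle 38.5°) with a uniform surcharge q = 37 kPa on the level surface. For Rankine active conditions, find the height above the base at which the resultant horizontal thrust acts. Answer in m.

K_a = 0.2327.
Triangular part P₁ = ½K_aγH² = 17.38 at H/3 = 0.9000 m; rectangular part P₂ = K_a q H = 23.24 at H/2 = 1.350 m.
ȳ = (P₁·0.9000 + P₂·1.350)/(P₁+P₂) = 1.157 m.

1.16 m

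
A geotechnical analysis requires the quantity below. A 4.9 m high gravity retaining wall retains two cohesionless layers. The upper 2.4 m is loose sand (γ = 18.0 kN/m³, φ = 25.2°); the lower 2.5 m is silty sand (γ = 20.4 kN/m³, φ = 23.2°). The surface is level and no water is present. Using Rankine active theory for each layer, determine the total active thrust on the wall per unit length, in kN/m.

K_a1 = tan²(45°−25.2°/2) = 0.4027; K_a2 = tan²(45°−23.2°/2) = 0.4348.
Layer 1: σ at base = K_a1 γ₁ h₁ = 17.40 kPa; P₁ = ½×17.40×2.4 = 20.88.
Layer 2: σ_v at top = γ₁h₁ = 43.20; σ_h top = K_a2×43.20 = 18.78; σ_h base = K_a2×(43.20+20.4×2.5) = 40.96.
P₂ = ½(18.78+40.96)×2.5 = 74.67. Total P_a = 20.88+74.67 = 95.55 kN/m.

95.6 kN/m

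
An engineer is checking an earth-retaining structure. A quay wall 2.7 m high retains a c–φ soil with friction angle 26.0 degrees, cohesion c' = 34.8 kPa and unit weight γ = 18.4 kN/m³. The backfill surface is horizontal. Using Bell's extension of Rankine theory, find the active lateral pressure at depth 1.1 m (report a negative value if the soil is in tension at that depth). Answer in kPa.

-35.6 kPa

K_a = (1 − sin φ)/(1 + sin φ) = 0.3905.
σ_a = K_a γ z − 2c√K_a = 0.3905×18.4×1.1 − 2×34.8×0.6249 = -35.59 kPa.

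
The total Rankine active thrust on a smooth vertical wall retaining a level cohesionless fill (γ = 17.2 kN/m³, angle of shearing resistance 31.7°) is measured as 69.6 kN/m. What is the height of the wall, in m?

K_a = 0.3111. P_a = ½ K_a γ H² ⇒ H = √(2P_a/(K_a γ)).
H = √(2×69.6/(0.3111×17.2)) = 5.101 m.

5.10 m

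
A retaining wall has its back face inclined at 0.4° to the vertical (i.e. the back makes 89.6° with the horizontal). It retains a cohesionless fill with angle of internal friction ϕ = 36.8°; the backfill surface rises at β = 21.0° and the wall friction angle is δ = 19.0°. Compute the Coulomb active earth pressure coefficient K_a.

0.303

K_a = sin²(α+φ) / [sin²α · sin(α−δ) · (1 + √{sin(φ+δ)sin(φ−β) / (sin(α−δ)sin(α+β))})²].
With α = 89.6°, φ = 36.8°, δ = 19.0°, β = 21.0°: K_a = 0.3032.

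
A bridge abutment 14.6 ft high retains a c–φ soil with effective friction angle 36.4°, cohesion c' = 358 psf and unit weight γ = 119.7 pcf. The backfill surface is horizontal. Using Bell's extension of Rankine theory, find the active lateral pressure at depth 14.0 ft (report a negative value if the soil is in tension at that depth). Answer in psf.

K_a = (1 − sin φ)/(1 + sin φ) = 0.2552.
σ_a = K_a γ z − 2c√K_a = 0.2552×119.7×14.0 − 2×358×0.5051 = 65.92 psf.

65.9 psf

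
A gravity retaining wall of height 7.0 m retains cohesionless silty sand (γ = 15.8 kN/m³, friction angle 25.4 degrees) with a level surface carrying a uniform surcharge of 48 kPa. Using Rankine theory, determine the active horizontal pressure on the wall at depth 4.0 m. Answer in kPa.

K_a = (1 − sin φ)/(1 + sin φ) = 0.3996.
σ_v = γz + q = 15.8 × 4.0 + 48 = 111.2 kPa.
σ_h = K_a σ_v = 0.3996 × 111.2 = 44.44 kPa.

44.4 kPa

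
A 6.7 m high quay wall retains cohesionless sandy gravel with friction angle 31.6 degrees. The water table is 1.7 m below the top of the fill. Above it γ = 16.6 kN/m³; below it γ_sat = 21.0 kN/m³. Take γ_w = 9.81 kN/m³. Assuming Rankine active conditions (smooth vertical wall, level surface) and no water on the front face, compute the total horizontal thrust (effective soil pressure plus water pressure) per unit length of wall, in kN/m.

218 kN/m

K_a = tan²(45° − φ/2) = 0.3123.
γ' = 21.0 − 9.81 = 11.19 kN/m³. Depth below WT = 5.0 m.
σ'_h at WT = K_a γ d_w = 8.814 kPa; at base = 8.814 + K_a γ' × 5.0 = 26.29 kPa.
P₁ (0–1.7 m) = ½×8.814×1.7 = 7.492. P₂ (1.7–6.7 m) = ½(8.814+26.29)×5.0 = 87.76.
P_w = ½ γ_w h₂² = 0.5×9.81×5.0² = 122.6. Total = 7.492+87.76+122.6 = 217.9 kN/m.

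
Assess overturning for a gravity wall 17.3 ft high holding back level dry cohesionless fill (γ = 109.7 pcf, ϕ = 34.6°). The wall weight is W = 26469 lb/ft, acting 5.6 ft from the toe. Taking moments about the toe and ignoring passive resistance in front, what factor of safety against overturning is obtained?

K_a = tan²(45° − 34.6°/2) = 0.2756.
P_a = ½K_aγH² = 0.5×0.2756×109.7×17.3² = 4525 lb/ft, acting at H/3 = 5.767 ft above the base.
Overturning moment M_o = P_a × H/3 = 4525 × 5.767 = 26090.
Resisting moment M_r = W × 5.6 = 26469 × 5.6 = 148200.
FS_overturning = M_r/M_o = 148200/26090 = 5.681.

5.68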